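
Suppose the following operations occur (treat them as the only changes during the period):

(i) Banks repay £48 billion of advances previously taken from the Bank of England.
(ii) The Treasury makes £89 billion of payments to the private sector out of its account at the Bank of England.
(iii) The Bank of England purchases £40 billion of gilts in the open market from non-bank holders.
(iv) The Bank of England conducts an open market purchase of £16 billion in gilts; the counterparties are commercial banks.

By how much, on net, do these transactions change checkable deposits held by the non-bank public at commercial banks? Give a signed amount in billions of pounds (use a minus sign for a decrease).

Discount-window repayment £48 billion: the counterparty is a bank, so public deposits are unchanged → 0.
Government spending £89 billion: non-bank counterparties' bank balances rise → +£89B.
Asset purchase (from non-banks) £40 billion: non-bank counterparties' bank balances rise → +£40B.
OMO purchase (from banks) £16 billion: the counterparty is a bank, so public deposits are unchanged → 0.
Net: 0 + 89 + 40 + 0 = +£129 billion.

+£129 billion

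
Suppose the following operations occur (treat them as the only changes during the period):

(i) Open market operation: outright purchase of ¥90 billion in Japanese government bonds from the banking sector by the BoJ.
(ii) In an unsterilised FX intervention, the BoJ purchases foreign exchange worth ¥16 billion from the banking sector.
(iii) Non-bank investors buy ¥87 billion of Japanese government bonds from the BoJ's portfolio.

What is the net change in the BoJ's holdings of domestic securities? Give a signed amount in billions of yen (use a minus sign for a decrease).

+¥3 billion

BoJ balance sheet:
  Assets:      Securities +¥3B, Foreign assets +¥16B
  Liabilities: Bank reserves +¥19B
So the change in the BoJ's holdings of domestic securities is +¥3 billion.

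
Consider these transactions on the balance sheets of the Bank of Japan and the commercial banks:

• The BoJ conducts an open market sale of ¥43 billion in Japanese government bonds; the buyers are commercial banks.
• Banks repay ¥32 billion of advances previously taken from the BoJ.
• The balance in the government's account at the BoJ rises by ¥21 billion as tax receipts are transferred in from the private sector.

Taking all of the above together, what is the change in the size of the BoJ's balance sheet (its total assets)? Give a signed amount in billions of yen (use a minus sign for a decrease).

BoJ balance sheet:
  Assets:      Securities −¥43B, Loans to banks −¥32B
  Liabilities: Bank reserves −¥96B, Government deposits +¥21B
Commercial banking system:
  Assets:      Reserves at CB −¥96B, Securities +¥43B
  Liabilities: Checkable deposits −¥21B, Borrowings from CB −¥32B
Change in total BoJ assets = -¥75 billion.

-¥75 billion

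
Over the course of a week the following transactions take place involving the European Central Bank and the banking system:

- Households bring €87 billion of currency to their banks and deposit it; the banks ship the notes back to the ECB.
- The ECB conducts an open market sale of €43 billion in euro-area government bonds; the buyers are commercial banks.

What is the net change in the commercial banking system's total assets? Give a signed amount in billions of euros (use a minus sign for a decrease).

+€87 billion

Currency deposit €87 billion: bank balance sheets expand → +€87B.
OMO sale (to banks) €43 billion: just an asset swap on bank balance sheets → 0.
Net: 87 + 0 = +€87 billion.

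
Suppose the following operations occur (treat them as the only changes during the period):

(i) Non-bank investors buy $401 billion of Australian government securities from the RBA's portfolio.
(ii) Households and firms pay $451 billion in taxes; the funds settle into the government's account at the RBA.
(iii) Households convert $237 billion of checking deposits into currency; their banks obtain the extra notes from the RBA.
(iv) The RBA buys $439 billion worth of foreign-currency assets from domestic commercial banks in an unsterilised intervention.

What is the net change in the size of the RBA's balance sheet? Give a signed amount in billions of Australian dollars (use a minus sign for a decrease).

+$38 billion

RBA balance sheet:
  Assets:      Securities −$401B, Foreign assets +$439B
  Liabilities: Bank reserves −$650B, Currency in circulation +$237B, Government deposits +$451B
Commercial banking system:
  Assets:      Reserves at CB −$650B, Foreign assets −$439B
  Liabilities: Checkable deposits −$1089B
Change in total RBA assets = +$38 billion.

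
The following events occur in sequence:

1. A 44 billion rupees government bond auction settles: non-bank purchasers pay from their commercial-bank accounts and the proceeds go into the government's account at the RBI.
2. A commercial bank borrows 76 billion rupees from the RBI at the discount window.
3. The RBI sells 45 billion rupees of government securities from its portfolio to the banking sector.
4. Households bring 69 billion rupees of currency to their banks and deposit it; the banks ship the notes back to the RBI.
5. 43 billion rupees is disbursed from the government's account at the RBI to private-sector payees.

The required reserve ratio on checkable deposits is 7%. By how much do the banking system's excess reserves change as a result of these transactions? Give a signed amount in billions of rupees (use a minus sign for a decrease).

+94.24 billion

Government account inflow 44 billion rupees: reserves −44B, deposits −44B.
Discount-window loan 76 billion rupees: reserves +76B, deposits 0.
OMO sale (to banks) 45 billion rupees: reserves −45B, deposits 0.
Currency deposit 69 billion rupees: reserves +69B, deposits +69B.
Government spending 43 billion rupees: reserves +43B, deposits +43B.
Totals: Δreserves = +99B, Δdeposits = +68B.
Δrequired reserves = 7% × +68B = +4.76B.
Δexcess reserves = Δreserves − Δrequired = +99B − (+4.76B) = +94.24 billion.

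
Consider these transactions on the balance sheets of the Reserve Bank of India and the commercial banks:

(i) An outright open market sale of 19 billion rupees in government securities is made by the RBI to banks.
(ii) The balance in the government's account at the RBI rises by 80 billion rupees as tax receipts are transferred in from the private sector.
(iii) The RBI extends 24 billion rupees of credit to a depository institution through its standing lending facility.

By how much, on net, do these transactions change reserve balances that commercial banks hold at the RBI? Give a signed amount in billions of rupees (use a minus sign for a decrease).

-75 billion

RBI balance sheet:
  Assets:      Securities −19B, Loans to banks +24B
  Liabilities: Bank reserves −75B, Government deposits +80B
So the change in reserve balances that commercial banks hold at the RBI is -75 billion.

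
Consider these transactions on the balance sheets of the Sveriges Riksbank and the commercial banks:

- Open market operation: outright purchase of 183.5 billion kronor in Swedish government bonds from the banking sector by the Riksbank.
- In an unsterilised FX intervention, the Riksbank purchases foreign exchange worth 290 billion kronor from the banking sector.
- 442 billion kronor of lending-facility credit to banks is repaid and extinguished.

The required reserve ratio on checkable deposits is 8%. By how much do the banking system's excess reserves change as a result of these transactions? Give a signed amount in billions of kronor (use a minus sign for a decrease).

+31.5 billion

OMO purchase (from banks) 183.5 billion kronor: reserves +183.5B, deposits 0.
FX purchase 290 billion kronor: reserves +290B, deposits 0.
Discount-window repayment 442 billion kronor: reserves −442B, deposits 0.
Totals: Δreserves = +31.5B, Δdeposits = 0.
Δrequired reserves = 8% × 0 = 0.
Δexcess reserves = Δreserves − Δrequired = +31.5B − (0) = +31.5 billion.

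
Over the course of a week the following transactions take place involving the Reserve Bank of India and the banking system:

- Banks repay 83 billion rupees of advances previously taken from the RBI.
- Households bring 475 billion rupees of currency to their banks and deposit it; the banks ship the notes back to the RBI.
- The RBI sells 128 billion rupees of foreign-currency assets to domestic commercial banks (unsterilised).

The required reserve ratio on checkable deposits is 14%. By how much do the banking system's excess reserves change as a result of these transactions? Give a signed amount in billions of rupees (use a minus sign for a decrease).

Discount-window repayment 83 billion rupees: reserves −83B, deposits 0.
Currency deposit 475 billion rupees: reserves +475B, deposits +475B.
FX sale 128 billion rupees: reserves −128B, deposits 0.
Totals: Δreserves = +264B, Δdeposits = +475B.
Δrequired reserves = 14% × +475B = +66.5B.
Δexcess reserves = Δreserves − Δrequired = +264B − (+66.5B) = +197.5 billion.

+197.5 billion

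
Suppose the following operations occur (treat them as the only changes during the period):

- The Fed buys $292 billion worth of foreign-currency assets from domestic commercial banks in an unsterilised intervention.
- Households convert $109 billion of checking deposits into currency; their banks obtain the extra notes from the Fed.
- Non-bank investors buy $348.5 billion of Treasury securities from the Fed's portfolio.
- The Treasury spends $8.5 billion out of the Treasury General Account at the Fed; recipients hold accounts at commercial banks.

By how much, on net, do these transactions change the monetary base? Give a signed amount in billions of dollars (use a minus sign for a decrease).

-$48 billion

FX purchase $292 billion: Fed balance sheet expands → +$292B.
Currency withdrawal $109 billion: just a shift between currency and reserves — both are base money → 0.
Asset sale (to non-banks) $348.5 billion: Fed balance sheet contracts → −$348.5B.
Government spending $8.5 billion: a non-base liability converts back to reserves → +$8.5B.
Net: 292 + 0 − 348.5 + 8.5 = -$48 billion.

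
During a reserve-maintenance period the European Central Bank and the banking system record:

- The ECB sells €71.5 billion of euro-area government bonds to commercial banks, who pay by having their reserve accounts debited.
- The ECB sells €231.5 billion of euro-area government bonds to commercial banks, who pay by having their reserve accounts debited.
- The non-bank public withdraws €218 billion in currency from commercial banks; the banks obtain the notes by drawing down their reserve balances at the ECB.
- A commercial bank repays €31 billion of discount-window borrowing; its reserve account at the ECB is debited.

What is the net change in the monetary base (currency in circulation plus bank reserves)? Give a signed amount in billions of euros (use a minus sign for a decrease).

ECB balance sheet:
  Assets:      Securities −€303B, Loans to banks −€31B
  Liabilities: Bank reserves −€552B, Currency in circulation +€218B
Monetary base = currency + reserves: +€218B + (−€552B) = -€334 billion.

-€334 billion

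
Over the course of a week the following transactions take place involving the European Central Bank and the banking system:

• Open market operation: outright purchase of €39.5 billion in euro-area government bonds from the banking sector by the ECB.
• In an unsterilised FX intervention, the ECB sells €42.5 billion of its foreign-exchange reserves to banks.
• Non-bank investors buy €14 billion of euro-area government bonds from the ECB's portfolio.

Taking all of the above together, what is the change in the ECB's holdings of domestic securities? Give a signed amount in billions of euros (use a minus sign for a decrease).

ECB balance sheet:
  Assets:      Securities +€25.5B, Foreign assets −€42.5B
  Liabilities: Bank reserves −€17B
Commercial banking system:
  Assets:      Reserves at CB −€17B, Securities −€39.5B, Foreign assets +€42.5B
  Liabilities: Checkable deposits −€14B
So the change in the ECB's holdings of domestic securities is +€25.5 billion.

+€25.5 billion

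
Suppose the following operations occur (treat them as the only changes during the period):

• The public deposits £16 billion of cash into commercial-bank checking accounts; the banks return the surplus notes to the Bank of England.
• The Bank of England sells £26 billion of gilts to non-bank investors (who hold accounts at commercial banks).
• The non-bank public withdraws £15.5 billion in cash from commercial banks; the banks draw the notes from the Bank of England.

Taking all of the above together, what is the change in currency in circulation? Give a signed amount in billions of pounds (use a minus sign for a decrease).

-£0.5 billion

Currency deposit £16 billion: notes return to the central bank → −£16B.
Asset sale (to non-banks) £26 billion: no currency enters or leaves circulation → 0.
Currency withdrawal £15.5 billion: notes leave the central bank → +£15.5B.
Net: −16 + 0 + 15.5 = -£0.5 billion.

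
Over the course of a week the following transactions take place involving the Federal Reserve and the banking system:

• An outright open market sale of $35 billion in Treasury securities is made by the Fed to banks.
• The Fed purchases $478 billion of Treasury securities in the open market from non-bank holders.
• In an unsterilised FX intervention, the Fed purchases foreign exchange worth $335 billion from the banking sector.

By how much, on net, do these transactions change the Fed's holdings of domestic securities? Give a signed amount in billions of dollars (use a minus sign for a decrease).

OMO sale (to banks) $35 billion: securities removed from the Fed's portfolio → −$35B.
Asset purchase (from non-banks) $478 billion: securities added to the Fed's portfolio → +$478B.
FX purchase $335 billion: the Fed's securities portfolio is untouched → 0.
Net: −35 + 478 + 0 = +$443 billion.

+$443 billion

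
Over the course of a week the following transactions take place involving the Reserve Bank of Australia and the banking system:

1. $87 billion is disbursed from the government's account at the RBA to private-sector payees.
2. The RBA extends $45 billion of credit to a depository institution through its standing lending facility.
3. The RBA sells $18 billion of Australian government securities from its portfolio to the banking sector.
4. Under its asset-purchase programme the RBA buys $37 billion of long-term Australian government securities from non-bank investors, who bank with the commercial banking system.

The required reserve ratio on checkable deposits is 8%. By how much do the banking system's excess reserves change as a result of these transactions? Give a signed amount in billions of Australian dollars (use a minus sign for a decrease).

+$141.08 billion

Government spending $87 billion: reserves +$87B, deposits +$87B.
Discount-window loan $45 billion: reserves +$45B, deposits 0.
OMO sale (to banks) $18 billion: reserves −$18B, deposits 0.
Asset purchase (from non-banks) $37 billion: reserves +$37B, deposits +$37B.
Totals: Δreserves = +$151B, Δdeposits = +$124B.
Δrequired reserves = 8% × +$124B = +$9.92B.
Δexcess reserves = Δreserves − Δrequired = +$151B − (+$9.92B) = +$141.08 billion.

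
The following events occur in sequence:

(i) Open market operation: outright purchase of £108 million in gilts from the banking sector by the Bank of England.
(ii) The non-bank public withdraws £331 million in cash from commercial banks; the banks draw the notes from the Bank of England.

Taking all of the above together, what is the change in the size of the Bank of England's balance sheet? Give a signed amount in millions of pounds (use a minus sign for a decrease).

Bank of England balance sheet:
  Assets:      Securities +£108M
  Liabilities: Bank reserves −£223M, Currency in circulation +£331M
Change in total Bank of England assets = +£108 million.

+£108 million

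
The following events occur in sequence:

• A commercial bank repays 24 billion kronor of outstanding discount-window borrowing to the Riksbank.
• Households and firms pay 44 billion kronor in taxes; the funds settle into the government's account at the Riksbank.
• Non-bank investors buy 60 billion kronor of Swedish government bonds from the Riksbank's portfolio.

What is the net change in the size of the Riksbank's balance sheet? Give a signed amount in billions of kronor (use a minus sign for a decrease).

Discount-window repayment 24 billion kronor: a Riksbank asset is shed → −24B.
Government account inflow 44 billion kronor: only the composition of liabilities changes → 0.
Asset sale (to non-banks) 60 billion kronor: a Riksbank asset is shed → −60B.
Net: −24 + 0 − 60 = -84 billion.

-84 billion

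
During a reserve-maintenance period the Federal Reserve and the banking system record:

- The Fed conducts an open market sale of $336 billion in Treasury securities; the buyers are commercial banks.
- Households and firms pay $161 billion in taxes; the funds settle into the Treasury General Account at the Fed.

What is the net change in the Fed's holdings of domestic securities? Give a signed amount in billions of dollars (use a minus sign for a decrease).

-$336 billion

Fed balance sheet:
  Assets:      Securities −$336B
  Liabilities: Bank reserves −$497B, Government deposits +$161B
Commercial banking system:
  Assets:      Reserves at CB −$497B, Securities +$336B
  Liabilities: Checkable deposits −$161B
So the change in the Fed's holdings of domestic securities is -$336 billion.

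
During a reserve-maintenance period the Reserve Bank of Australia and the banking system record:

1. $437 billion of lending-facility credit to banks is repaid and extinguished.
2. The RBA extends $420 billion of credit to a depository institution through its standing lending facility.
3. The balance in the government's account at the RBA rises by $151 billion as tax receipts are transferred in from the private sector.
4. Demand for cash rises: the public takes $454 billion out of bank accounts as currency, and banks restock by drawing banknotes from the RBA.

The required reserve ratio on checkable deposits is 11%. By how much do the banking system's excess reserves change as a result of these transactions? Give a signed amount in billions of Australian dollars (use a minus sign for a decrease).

Discount-window repayment $437 billion: reserves −$437B, deposits 0.
Discount-window loan $420 billion: reserves +$420B, deposits 0.
Government account inflow $151 billion: reserves −$151B, deposits −$151B.
Currency withdrawal $454 billion: reserves −$454B, deposits −$454B.
Totals: Δreserves = −$622B, Δdeposits = −$605B.
Δrequired reserves = 11% × −$605B = −$66.55B.
Δexcess reserves = Δreserves − Δrequired = −$622B − (−$66.55B) = -$555.45 billion.

-$555.45 billion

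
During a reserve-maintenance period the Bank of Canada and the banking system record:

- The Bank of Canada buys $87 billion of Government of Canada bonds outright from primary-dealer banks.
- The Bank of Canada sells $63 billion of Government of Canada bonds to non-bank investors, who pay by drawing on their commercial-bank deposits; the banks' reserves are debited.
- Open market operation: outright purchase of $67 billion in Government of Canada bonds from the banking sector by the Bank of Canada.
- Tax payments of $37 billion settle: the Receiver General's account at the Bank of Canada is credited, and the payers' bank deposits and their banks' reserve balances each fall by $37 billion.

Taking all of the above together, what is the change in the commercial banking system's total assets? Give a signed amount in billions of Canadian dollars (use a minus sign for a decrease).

-$100 billion

OMO purchase (from banks) $87 billion: just an asset swap on bank balance sheets → 0.
Asset sale (to non-banks) $63 billion: bank balance sheets shrink → −$63B.
OMO purchase (from banks) $67 billion: just an asset swap on bank balance sheets → 0.
Government account inflow $37 billion: bank balance sheets shrink → −$37B.
Net: 0 − 63 + 0 − 37 = -$100 billion.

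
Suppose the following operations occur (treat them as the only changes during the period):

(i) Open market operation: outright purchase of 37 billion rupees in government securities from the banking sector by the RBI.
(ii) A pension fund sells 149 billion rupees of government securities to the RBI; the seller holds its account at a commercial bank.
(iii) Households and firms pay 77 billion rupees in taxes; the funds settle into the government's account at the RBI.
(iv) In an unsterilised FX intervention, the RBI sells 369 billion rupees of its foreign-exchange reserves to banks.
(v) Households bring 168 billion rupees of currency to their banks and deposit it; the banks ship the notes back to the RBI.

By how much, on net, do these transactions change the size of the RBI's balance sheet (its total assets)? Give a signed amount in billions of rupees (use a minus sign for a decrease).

OMO purchase (from banks) 37 billion rupees: an RBI asset is acquired → +37B.
Asset purchase (from non-banks) 149 billion rupees: an RBI asset is acquired → +149B.
Government account inflow 77 billion rupees: only the composition of liabilities changes → 0.
FX sale 369 billion rupees: an RBI asset is shed → −369B.
Currency deposit 168 billion rupees: only the composition of liabilities changes → 0.
Net: 37 + 149 + 0 − 369 + 0 = -183 billion.

-183 billion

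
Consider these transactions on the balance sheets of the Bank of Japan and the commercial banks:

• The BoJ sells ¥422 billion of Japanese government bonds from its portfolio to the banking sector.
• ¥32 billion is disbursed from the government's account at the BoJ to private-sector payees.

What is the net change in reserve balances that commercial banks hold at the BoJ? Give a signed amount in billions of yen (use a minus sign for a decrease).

BoJ balance sheet:
  Assets:      Securities −¥422B
  Liabilities: Bank reserves −¥390B, Government deposits −¥32B
So the change in reserve balances that commercial banks hold at the BoJ is -¥390 billion.

-¥390 billion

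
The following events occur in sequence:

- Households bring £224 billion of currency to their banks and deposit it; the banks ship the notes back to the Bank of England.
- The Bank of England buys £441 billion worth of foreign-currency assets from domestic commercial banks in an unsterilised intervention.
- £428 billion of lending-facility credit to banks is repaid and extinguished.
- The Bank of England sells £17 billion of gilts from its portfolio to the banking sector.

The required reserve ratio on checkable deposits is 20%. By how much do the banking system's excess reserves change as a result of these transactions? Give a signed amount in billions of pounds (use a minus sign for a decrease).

Currency deposit £224 billion: reserves +£224B, deposits +£224B.
FX purchase £441 billion: reserves +£441B, deposits 0.
Discount-window repayment £428 billion: reserves −£428B, deposits 0.
OMO sale (to banks) £17 billion: reserves −£17B, deposits 0.
Totals: Δreserves = +£220B, Δdeposits = +£224B.
Δrequired reserves = 20% × +£224B = +£44.8B.
Δexcess reserves = Δreserves − Δrequired = +£220B − (+£44.8B) = +£175.2 billion.

+£175.2 billion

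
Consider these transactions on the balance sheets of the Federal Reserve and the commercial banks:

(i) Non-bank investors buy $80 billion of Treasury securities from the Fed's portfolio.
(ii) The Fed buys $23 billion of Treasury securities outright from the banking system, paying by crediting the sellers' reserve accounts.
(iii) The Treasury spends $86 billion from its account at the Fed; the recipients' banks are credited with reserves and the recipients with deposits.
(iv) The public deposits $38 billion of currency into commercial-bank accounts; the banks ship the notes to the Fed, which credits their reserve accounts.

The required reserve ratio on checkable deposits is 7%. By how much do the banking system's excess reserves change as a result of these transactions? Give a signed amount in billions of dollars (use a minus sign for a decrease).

+$63.92 billion

Asset sale (to non-banks) $80 billion: reserves −$80B, deposits −$80B.
OMO purchase (from banks) $23 billion: reserves +$23B, deposits 0.
Government spending $86 billion: reserves +$86B, deposits +$86B.
Currency deposit $38 billion: reserves +$38B, deposits +$38B.
Totals: Δreserves = +$67B, Δdeposits = +$44B.
Δrequired reserves = 7% × +$44B = +$3.08B.
Δexcess reserves = Δreserves − Δrequired = +$67B − (+$3.08B) = +$63.92 billion.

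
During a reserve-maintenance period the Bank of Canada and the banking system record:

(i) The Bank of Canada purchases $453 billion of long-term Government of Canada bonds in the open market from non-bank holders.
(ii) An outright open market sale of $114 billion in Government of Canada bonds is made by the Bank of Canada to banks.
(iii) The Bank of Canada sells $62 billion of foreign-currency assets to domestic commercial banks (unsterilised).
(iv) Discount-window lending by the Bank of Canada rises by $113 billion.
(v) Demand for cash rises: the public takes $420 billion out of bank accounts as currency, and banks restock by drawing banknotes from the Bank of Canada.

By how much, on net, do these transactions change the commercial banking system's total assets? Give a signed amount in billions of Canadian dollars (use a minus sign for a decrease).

Bank of Canada balance sheet:
  Assets:      Securities +$339B, Loans to banks +$113B, Foreign assets −$62B
  Liabilities: Bank reserves −$30B, Currency in circulation +$420B
Commercial banking system:
  Assets:      Reserves at CB −$30B, Securities +$114B, Foreign assets +$62B
  Liabilities: Checkable deposits +$33B, Borrowings from CB +$113B
Change in total bank assets = +$146 billion.

+$146 billion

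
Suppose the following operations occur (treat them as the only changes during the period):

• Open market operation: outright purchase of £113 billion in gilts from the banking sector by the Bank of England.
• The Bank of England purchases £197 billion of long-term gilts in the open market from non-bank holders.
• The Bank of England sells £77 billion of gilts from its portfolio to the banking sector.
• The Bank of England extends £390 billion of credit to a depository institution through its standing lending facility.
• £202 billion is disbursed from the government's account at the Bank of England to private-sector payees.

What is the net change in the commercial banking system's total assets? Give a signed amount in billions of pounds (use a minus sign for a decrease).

+£789 billion

Bank of England balance sheet:
  Assets:      Securities +£233B, Loans to banks +£390B
  Liabilities: Bank reserves +£825B, Government deposits −£202B
Commercial banking system:
  Assets:      Reserves at CB +£825B, Securities −£36B
  Liabilities: Checkable deposits +£399B, Borrowings from CB +£390B
Change in total bank assets = +£789 billion.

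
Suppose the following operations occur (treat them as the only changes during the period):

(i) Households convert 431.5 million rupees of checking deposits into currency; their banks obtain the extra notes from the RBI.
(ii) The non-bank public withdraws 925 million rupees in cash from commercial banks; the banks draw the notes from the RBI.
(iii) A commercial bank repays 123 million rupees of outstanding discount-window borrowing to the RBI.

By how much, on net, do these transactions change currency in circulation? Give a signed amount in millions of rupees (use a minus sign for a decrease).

+1356.5 million

Currency withdrawal 431.5 million rupees: notes leave the central bank → +431.5M.
Currency withdrawal 925 million rupees: notes leave the central bank → +925M.
Discount-window repayment 123 million rupees: no currency enters or leaves circulation → 0.
Net: 431.5 + 925 + 0 = +1356.5 million.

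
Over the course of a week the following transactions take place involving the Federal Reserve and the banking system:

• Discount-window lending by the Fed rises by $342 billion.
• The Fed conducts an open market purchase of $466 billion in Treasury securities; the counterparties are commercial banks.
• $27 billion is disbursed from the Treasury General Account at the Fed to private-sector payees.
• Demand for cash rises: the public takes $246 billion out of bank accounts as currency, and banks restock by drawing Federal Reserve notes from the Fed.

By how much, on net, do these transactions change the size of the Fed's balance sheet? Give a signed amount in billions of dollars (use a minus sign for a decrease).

Fed balance sheet:
  Assets:      Securities +$466B, Loans to banks +$342B
  Liabilities: Bank reserves +$589B, Currency in circulation +$246B, Government deposits −$27B
Commercial banking system:
  Assets:      Reserves at CB +$589B, Securities −$466B
  Liabilities: Checkable deposits −$219B, Borrowings from CB +$342B
Change in total Fed assets = +$808 billion.

+$808 billion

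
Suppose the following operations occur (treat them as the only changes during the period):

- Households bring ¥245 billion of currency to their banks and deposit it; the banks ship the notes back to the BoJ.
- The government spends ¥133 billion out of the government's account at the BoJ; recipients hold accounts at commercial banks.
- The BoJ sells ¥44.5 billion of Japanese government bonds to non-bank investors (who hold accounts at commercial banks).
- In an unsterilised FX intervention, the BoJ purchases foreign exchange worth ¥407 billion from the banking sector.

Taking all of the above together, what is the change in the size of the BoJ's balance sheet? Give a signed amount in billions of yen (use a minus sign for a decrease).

+¥362.5 billion

Currency deposit ¥245 billion: only the composition of liabilities changes → 0.
Government spending ¥133 billion: only the composition of liabilities changes → 0.
Asset sale (to non-banks) ¥44.5 billion: a BoJ asset is shed → −¥44.5B.
FX purchase ¥407 billion: a BoJ asset is acquired → +¥407B.
Net: 0 + 0 − 44.5 + 407 = +¥362.5 billion.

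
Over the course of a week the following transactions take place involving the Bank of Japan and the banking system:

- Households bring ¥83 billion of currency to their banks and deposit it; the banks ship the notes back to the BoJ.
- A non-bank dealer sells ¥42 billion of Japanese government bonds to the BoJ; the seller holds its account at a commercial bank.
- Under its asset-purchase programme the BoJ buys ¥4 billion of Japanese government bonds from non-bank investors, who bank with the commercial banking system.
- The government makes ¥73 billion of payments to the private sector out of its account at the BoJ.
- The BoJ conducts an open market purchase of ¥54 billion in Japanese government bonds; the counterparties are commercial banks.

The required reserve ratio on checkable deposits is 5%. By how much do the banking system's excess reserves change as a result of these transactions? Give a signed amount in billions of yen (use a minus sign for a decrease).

Currency deposit ¥83 billion: reserves +¥83B, deposits +¥83B.
Asset purchase (from non-banks) ¥42 billion: reserves +¥42B, deposits +¥42B.
Asset purchase (from non-banks) ¥4 billion: reserves +¥4B, deposits +¥4B.
Government spending ¥73 billion: reserves +¥73B, deposits +¥73B.
OMO purchase (from banks) ¥54 billion: reserves +¥54B, deposits 0.
Totals: Δreserves = +¥256B, Δdeposits = +¥202B.
Δrequired reserves = 5% × +¥202B = +¥10.1B.
Δexcess reserves = Δreserves − Δrequired = +¥256B − (+¥10.1B) = +¥245.9 billion.

+¥245.9 billion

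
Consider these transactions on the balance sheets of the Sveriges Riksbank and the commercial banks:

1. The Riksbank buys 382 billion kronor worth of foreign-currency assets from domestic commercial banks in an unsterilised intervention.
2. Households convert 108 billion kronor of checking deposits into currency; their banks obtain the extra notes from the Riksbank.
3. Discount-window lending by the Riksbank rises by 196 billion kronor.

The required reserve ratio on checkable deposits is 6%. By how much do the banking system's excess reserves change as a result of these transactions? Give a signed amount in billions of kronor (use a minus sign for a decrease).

+476.48 billion

FX purchase 382 billion kronor: reserves +382B, deposits 0.
Currency withdrawal 108 billion kronor: reserves −108B, deposits −108B.
Discount-window loan 196 billion kronor: reserves +196B, deposits 0.
Totals: Δreserves = +470B, Δdeposits = −108B.
Δrequired reserves = 6% × −108B = −6.48B.
Δexcess reserves = Δreserves − Δrequired = +470B − (−6.48B) = +476.48 billion.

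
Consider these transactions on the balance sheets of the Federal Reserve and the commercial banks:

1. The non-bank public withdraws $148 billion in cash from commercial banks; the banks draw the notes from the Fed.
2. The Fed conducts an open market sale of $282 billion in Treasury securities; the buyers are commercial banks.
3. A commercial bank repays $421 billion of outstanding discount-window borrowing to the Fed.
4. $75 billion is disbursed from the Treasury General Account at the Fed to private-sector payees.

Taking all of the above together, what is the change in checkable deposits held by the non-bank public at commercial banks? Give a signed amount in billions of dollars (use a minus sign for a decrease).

Fed balance sheet:
  Assets:      Securities −$282B, Loans to banks −$421B
  Liabilities: Bank reserves −$776B, Currency in circulation +$148B, Government deposits −$75B
Commercial banking system:
  Assets:      Reserves at CB −$776B, Securities +$282B
  Liabilities: Checkable deposits −$73B, Borrowings from CB −$421B
So the change in checkable deposits held by the non-bank public at commercial banks is -$73 billion.

-$73 billion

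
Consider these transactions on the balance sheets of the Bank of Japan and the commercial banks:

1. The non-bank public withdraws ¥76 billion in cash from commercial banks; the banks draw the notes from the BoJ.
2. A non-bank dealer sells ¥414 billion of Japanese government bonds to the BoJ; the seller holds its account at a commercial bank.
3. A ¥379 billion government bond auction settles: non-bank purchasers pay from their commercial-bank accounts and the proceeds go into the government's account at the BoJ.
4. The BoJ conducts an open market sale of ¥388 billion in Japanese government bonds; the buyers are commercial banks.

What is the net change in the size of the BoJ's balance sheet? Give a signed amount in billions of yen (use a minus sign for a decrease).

BoJ balance sheet:
  Assets:      Securities +¥26B
  Liabilities: Bank reserves −¥429B, Currency in circulation +¥76B, Government deposits +¥379B
Commercial banking system:
  Assets:      Reserves at CB −¥429B, Securities +¥388B
  Liabilities: Checkable deposits −¥41B
Change in total BoJ assets = +¥26 billion.

+¥26 billion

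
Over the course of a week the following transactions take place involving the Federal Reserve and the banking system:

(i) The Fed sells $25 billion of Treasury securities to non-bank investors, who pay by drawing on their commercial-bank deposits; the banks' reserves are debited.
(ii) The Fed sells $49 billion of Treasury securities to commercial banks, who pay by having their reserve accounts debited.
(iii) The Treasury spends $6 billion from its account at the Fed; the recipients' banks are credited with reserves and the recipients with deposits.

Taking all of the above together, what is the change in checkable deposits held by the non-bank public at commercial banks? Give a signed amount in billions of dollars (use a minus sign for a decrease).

-$19 billion

Asset sale (to non-banks) $25 billion: non-bank counterparties' bank balances fall → −$25B.
OMO sale (to banks) $49 billion: the counterparty is a bank, so public deposits are unchanged → 0.
Government spending $6 billion: non-bank counterparties' bank balances rise → +$6B.
Net: −25 + 0 + 6 = -$19 billion.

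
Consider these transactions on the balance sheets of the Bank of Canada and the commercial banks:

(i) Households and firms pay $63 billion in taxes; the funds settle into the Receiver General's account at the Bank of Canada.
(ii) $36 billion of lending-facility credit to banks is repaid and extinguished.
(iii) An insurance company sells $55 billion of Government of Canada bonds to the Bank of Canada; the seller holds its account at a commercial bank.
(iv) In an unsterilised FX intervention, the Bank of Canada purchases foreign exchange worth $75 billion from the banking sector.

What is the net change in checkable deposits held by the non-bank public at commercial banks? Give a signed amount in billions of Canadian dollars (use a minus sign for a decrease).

-$8 billion

Government account inflow $63 billion: non-bank counterparties' bank balances fall → −$63B.
Discount-window repayment $36 billion: the counterparty is a bank, so public deposits are unchanged → 0.
Asset purchase (from non-banks) $55 billion: non-bank counterparties' bank balances rise → +$55B.
FX purchase $75 billion: the counterparty is a bank, so public deposits are unchanged → 0.
Net: −63 + 0 + 55 + 0 = -$8 billion.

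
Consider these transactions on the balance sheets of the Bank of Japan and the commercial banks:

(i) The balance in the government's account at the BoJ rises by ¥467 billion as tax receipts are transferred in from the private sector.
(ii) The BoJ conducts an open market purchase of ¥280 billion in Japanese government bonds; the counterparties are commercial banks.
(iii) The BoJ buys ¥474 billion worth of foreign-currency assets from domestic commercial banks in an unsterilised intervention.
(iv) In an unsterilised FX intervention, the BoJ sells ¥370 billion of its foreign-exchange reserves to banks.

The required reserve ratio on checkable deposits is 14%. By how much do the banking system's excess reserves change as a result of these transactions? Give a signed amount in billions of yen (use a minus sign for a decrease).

Government account inflow ¥467 billion: reserves −¥467B, deposits −¥467B.
OMO purchase (from banks) ¥280 billion: reserves +¥280B, deposits 0.
FX purchase ¥474 billion: reserves +¥474B, deposits 0.
FX sale ¥370 billion: reserves −¥370B, deposits 0.
Totals: Δreserves = −¥83B, Δdeposits = −¥467B.
Δrequired reserves = 14% × −¥467B = −¥65.38B.
Δexcess reserves = Δreserves − Δrequired = −¥83B − (−¥65.38B) = -¥17.62 billion.

-¥17.62 billion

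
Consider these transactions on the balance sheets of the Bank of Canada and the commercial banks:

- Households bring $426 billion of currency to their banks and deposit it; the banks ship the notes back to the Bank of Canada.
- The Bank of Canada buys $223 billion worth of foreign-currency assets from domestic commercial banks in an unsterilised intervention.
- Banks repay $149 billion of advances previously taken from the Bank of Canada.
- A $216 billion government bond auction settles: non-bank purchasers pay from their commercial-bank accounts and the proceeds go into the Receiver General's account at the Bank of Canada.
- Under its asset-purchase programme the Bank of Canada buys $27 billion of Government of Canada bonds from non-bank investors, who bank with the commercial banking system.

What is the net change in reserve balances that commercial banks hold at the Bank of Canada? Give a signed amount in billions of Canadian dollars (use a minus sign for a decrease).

Currency deposit $426 billion: returned notes are swapped for reserve credit → +$426B.
FX purchase $223 billion: the Bank of Canada pays by crediting reserve accounts → +$223B.
Discount-window repayment $149 billion: repayment is debited from reserves → −$149B.
Government account inflow $216 billion: funds move from bank reserves into the government account → −$216B.
Asset purchase (from non-banks) $27 billion: the Bank of Canada pays by crediting reserve accounts → +$27B.
Net: 426 + 223 − 149 − 216 + 27 = +$311 billion.

+$311 billion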